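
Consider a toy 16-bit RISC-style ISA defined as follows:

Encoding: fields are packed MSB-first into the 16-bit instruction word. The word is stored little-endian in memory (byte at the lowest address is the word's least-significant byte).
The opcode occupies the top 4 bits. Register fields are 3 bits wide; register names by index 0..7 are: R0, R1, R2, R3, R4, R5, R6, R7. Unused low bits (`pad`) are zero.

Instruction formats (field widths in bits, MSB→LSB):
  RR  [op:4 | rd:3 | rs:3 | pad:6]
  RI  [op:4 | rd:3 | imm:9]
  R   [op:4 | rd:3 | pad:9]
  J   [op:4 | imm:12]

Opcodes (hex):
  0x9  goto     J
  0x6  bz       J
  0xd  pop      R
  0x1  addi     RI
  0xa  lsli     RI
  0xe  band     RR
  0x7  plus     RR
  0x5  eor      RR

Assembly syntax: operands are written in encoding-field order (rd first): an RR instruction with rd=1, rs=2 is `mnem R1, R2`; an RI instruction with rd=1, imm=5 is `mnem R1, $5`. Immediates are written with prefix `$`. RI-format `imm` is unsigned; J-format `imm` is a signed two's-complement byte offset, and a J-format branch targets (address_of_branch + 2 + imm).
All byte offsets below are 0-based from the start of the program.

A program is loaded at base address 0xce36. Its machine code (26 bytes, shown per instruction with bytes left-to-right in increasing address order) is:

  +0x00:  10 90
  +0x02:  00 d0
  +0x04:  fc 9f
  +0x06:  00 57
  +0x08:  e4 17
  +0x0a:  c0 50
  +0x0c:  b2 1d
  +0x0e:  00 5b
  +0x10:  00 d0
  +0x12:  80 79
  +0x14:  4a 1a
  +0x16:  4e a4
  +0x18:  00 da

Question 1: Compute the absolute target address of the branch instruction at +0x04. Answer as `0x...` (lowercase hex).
+0x04: fc 9f ⇒ word 0x9ffc (little)
  top 4b → 0x9 → goto [J]
  [11:0] imm=4092 (s12→-4) = $-4
  target = base 0xce36 + off 0x04 + 2 + imm -4 = 0xce38

0xce38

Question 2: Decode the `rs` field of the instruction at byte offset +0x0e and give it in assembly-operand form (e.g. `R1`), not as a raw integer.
@+0e  little-endian(00 5b) = 0x5b00
  top 4b → 0x5 → eor [RR]
  rd: (w>>9)&0x7=0x5 → R5
  rs: (w>>6)&0x7=0x4 → R4

R4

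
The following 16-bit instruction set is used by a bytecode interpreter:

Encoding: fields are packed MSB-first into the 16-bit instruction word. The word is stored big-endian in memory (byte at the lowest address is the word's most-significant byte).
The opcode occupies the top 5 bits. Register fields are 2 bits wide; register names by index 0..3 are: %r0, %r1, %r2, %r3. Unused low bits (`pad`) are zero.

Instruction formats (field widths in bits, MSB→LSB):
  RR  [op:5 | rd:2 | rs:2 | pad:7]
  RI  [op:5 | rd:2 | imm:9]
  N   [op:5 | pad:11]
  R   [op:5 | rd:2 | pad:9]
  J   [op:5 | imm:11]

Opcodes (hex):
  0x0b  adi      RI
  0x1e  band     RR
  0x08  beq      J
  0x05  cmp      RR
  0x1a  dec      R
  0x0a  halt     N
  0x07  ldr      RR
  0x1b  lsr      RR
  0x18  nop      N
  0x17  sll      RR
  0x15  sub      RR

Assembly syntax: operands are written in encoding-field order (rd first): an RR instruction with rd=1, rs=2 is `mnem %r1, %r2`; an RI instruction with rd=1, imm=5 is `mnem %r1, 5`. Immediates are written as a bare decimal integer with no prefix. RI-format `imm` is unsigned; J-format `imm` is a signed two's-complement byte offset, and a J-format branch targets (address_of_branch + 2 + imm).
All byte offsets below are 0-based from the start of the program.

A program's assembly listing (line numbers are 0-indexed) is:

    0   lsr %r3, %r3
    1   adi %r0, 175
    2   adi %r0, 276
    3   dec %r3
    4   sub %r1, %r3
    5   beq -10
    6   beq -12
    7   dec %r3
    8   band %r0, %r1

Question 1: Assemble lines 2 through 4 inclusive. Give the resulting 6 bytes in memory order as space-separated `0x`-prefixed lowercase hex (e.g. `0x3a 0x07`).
0x59 0x14 0xd6 0x00 0xab 0x80

L2: adi op=0xb:5|rd=0:2|imm=276:9 ⇒ 0x5914 ⇒ big 59 14
L3: dec op=0x1a:5|rd=3:2|pad=0:9 ⇒ 0xd600 ⇒ big d6 00
L4: sub op=0x15:5|rd=1:2|rs=3:2|pad=0:7 ⇒ 0xab80 ⇒ big ab 80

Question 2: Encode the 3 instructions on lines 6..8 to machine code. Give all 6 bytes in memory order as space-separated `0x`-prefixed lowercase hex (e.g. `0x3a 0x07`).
0x47 0xf4 0xd6 0x00 0xf0 0x80

L6: beq op=0x8:5|imm=-12:11 ⇒ 0x47f4 ⇒ big 47 f4
L7: dec op=0x1a:5|rd=3:2|pad=0:9 ⇒ 0xd600 ⇒ big d6 00
L8: band op=0x1e:5|rd=0:2|rs=1:2|pad=0:7 ⇒ 0xf080 ⇒ big f0 80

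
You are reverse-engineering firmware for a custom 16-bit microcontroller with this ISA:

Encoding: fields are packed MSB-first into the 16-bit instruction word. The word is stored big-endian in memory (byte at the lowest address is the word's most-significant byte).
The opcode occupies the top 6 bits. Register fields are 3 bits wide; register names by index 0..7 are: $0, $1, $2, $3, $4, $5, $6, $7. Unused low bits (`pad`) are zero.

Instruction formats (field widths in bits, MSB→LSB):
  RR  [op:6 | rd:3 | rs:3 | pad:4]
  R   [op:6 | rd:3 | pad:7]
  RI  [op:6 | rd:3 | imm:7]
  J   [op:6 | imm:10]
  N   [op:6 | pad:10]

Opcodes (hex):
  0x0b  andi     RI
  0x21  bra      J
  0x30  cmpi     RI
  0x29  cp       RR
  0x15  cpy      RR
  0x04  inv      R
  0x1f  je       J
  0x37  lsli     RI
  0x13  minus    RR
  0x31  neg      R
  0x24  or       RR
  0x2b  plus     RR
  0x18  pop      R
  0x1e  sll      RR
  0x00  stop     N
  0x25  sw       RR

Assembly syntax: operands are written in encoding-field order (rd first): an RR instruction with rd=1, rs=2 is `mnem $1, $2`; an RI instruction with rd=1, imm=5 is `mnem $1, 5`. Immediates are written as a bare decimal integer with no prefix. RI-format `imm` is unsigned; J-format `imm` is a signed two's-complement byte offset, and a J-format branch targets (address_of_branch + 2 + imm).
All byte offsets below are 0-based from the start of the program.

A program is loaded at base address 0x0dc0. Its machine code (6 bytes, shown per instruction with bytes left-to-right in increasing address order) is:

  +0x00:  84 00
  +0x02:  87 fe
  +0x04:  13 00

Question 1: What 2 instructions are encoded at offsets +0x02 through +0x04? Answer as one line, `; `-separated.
bra -2; inv $6

off 0x02: read 87 fe as big → 0x87fe
  top 6b → 0x21 → bra [J]
  [9:0] imm=1022 (s10→-2) = -2
off 0x04: read 13 00 as big → 0x1300
  top 6b → 0x4 → inv [R]
  [9:7] rd=6 = $6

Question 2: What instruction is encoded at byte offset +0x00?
bra 0

[00] 84 00 → 0x8400
  top 6b → 0x21 → bra [J]
  imm@[9:0]=0x0 ⇒ 0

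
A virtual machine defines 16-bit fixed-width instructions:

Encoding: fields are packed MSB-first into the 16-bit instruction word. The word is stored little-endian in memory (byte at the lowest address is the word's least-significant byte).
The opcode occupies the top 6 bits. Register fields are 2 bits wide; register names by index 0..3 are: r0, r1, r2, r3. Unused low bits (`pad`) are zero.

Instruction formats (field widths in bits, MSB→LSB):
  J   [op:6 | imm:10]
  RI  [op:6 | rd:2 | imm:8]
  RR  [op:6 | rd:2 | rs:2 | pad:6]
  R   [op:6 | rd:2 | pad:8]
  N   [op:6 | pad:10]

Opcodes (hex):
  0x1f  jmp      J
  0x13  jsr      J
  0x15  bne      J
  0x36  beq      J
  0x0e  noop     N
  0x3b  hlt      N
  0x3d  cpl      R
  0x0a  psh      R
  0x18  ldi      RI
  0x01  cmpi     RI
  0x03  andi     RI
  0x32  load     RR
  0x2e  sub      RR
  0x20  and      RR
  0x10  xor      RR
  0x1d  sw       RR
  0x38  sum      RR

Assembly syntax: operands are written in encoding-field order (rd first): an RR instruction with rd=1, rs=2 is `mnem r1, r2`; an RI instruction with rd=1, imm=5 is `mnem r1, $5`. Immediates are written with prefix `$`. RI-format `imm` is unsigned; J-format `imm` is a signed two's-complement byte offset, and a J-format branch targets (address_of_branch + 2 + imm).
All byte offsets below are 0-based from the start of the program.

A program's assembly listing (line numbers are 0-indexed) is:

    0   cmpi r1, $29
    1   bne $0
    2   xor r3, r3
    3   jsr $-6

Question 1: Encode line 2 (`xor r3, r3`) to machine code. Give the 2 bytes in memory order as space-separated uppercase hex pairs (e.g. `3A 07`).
line 2 (xor): pack op=0x10:6|rd=3:2|rs=3:2|pad=0:6 = 0x43c0; little→ c0 43

C0 43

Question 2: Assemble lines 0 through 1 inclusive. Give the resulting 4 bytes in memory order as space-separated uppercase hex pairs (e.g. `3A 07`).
1D 05 00 54

L0: cmpi op=0x1:6|rd=1:2|imm=29:8 ⇒ 0x051d ⇒ little 1d 05
L1: bne op=0x15:6|imm=0:10 ⇒ 0x5400 ⇒ little 00 54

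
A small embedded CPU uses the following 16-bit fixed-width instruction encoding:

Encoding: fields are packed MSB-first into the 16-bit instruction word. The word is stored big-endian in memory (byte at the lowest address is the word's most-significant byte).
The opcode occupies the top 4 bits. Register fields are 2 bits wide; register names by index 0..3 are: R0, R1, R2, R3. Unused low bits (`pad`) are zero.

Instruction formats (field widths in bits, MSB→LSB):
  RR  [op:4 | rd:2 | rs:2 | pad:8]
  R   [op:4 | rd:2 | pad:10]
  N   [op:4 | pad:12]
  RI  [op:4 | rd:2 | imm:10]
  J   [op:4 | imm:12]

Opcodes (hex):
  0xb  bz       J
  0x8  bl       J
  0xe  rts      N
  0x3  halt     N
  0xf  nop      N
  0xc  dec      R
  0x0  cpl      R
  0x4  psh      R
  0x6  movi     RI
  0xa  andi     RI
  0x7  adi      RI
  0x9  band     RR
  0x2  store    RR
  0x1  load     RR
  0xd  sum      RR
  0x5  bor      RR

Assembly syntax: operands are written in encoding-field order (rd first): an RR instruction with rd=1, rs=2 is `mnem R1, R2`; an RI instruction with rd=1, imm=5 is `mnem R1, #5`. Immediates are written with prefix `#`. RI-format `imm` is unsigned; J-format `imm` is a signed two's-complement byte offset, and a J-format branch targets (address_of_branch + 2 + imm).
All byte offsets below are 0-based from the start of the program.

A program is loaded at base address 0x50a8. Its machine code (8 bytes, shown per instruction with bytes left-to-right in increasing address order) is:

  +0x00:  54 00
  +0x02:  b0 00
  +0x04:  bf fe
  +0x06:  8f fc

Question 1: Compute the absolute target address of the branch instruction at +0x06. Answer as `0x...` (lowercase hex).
0x50ac

@+06  big-endian(8f fc) = 0x8ffc
  top 4b → 0x8 → bl [J]
  imm: (w>>0)&0xfff=0xffc (s12→-4) → #-4
  target = base 0x50a8 + off 0x06 + 2 + imm -4 = 0x50ac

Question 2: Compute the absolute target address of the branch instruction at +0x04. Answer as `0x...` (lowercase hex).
[04] bf fe → 0xbffe
  op=0xbffe>>12=0xb ⇒ bz (J)
  imm@[11:0]=0xffe (s12→-2) ⇒ #-2
  target = base 0x50a8 + off 0x04 + 2 + imm -2 = 0x50ac

0x50ac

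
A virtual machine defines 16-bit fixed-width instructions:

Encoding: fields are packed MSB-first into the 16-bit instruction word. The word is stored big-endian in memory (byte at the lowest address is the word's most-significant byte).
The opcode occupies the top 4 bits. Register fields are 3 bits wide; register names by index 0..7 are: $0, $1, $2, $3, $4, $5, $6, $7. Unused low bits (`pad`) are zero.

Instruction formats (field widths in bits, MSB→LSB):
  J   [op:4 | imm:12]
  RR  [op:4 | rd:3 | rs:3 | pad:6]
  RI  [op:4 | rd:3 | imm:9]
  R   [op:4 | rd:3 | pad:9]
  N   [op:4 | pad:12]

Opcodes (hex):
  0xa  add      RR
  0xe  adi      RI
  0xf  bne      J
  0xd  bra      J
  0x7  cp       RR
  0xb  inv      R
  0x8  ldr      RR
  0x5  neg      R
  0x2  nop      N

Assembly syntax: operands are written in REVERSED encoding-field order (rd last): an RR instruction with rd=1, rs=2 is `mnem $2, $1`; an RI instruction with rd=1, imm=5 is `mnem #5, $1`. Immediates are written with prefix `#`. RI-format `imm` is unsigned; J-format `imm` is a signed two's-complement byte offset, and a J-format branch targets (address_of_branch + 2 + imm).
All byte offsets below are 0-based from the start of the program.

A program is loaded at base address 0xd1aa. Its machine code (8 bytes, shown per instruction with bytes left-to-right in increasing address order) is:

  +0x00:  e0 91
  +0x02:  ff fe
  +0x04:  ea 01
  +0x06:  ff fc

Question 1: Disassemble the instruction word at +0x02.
bne #-2

[02] ff fe → 0xfffe
  top 4b → 0xf → bne [J]
  imm@[11:0]=0xffe (s12→-2) ⇒ #-2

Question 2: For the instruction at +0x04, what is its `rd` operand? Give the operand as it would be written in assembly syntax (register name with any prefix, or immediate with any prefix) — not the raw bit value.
$5

off 0x04: read ea 01 as big → 0xea01
  opcode bits[15:12]=0xe: adi/RI
  rd: (w>>9)&0x7=0x5 → $5
  imm: (w>>0)&0x1ff=0x1 → #1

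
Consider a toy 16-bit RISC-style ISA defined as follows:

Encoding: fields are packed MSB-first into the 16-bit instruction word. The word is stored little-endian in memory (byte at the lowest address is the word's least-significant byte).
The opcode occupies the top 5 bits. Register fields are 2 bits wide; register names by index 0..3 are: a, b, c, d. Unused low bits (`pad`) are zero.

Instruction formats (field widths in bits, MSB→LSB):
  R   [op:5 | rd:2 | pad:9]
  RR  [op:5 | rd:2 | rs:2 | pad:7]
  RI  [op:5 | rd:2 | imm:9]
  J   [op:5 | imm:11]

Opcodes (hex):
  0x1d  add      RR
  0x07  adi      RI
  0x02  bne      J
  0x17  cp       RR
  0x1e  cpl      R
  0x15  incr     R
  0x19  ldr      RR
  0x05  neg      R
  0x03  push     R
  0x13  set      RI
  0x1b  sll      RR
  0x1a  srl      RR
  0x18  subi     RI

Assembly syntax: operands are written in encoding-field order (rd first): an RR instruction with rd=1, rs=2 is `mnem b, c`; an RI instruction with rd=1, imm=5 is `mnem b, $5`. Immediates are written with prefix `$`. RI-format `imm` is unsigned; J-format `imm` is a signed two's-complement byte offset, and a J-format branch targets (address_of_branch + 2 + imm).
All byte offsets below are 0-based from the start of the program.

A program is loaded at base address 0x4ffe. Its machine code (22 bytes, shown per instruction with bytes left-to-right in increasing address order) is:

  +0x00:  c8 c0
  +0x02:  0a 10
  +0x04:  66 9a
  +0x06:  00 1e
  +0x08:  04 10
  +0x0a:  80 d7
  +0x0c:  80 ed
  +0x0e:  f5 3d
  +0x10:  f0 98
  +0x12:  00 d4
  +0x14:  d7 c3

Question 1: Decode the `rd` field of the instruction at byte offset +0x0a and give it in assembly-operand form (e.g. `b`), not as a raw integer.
d

@+0a  little-endian(80 d7) = 0xd780
  top 5b → 0x1a → srl [RR]
  rd@[10:9]=0x3 ⇒ d
  rs@[8:7]=0x3 ⇒ d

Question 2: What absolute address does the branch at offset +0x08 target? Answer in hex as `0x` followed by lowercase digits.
0x500c

[08] 04 10 → 0x1004
  op=0x1004>>11=0x2 ⇒ bne (J)
  [10:0] imm=4 = $4
  target = base 0x4ffe + off 0x08 + 2 + imm 4 = 0x500c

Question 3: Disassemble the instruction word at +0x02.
bne $10

@+02  little-endian(0a 10) = 0x100a
  op=0x100a>>11=0x2 ⇒ bne (J)
  imm: (w>>0)&0x7ff=0xa → $10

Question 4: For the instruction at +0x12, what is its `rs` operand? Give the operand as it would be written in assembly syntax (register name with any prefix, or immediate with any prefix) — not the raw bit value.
a

@+12  little-endian(00 d4) = 0xd400
  op=0xd400>>11=0x1a ⇒ srl (RR)
  [10:9] rd=2 = c
  [8:7] rs=0 = a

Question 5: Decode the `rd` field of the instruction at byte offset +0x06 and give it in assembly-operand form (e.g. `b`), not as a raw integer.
d

off 0x06: read 00 1e as little → 0x1e00
  opcode bits[15:11]=0x3: push/R
  [10:9] rd=3 = d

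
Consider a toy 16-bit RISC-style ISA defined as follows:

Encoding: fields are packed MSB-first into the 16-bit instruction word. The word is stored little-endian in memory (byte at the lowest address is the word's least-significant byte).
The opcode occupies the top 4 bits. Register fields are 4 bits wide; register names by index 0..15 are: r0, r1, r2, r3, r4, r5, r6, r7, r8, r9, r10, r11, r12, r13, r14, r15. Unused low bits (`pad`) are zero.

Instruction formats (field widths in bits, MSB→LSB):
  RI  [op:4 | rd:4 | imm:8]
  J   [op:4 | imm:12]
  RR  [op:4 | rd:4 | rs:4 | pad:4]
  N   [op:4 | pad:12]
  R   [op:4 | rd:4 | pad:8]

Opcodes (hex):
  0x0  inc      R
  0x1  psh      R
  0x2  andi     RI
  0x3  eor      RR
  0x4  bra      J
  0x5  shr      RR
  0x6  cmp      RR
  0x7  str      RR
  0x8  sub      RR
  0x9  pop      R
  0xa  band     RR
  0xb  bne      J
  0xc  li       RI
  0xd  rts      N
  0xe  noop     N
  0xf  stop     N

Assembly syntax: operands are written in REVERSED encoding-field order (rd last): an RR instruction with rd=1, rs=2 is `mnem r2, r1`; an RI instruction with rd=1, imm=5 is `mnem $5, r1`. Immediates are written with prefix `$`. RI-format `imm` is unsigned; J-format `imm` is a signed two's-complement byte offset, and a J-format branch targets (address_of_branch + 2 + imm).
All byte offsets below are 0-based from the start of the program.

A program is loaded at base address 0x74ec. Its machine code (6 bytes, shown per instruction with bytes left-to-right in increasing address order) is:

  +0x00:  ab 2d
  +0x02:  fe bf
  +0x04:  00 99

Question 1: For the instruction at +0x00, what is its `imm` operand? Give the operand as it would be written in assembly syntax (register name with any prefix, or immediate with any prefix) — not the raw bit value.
+0x00: ab 2d ⇒ word 0x2dab (little)
  op=0x2dab>>12=0x2 ⇒ andi (RI)
  [11:8] rd=13 = r13
  [7:0] imm=171 = $171

$171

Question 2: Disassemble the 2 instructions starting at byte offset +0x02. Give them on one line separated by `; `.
bne $-2; pop r9

[02] fe bf → 0xbffe
  op=0xbffe>>12=0xb ⇒ bne (J)
  imm@[11:0]=0xffe (s12→-2) ⇒ $-2
[04] 00 99 → 0x9900
  op=0x9900>>12=0x9 ⇒ pop (R)
  rd@[11:8]=0x9 ⇒ r9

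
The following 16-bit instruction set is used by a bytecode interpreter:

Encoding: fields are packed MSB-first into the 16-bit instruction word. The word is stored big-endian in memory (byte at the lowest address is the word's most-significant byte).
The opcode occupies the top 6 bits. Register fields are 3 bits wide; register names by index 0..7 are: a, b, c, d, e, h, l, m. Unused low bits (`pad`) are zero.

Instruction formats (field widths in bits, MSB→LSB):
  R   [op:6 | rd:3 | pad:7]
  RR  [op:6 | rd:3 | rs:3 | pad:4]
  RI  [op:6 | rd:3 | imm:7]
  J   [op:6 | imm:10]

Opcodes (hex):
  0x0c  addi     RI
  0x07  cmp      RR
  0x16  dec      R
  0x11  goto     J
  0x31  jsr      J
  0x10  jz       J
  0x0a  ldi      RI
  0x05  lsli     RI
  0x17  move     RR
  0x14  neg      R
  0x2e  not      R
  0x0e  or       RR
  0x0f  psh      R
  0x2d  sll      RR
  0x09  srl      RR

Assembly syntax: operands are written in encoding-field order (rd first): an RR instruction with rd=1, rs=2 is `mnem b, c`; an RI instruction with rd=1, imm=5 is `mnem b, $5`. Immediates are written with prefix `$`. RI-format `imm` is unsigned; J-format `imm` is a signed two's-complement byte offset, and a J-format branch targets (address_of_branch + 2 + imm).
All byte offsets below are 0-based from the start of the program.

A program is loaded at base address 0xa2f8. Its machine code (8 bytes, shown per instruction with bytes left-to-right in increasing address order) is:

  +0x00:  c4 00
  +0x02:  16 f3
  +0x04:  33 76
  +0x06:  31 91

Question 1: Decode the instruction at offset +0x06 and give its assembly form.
@+06  big-endian(31 91) = 0x3191
  top 6b → 0xc → addi [RI]
  rd: (w>>7)&0x7=0x3 → d
  imm: (w>>0)&0x7f=0x11 → $17

addi d, $17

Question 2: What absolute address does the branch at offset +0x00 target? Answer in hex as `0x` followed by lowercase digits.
off 0x00: read c4 00 as big → 0xc400
  opcode bits[15:10]=0x31: jsr/J
  [9:0] imm=0 = $0
  target = base 0xa2f8 + off 0x00 + 2 + imm 0 = 0xa2fa

0xa2fa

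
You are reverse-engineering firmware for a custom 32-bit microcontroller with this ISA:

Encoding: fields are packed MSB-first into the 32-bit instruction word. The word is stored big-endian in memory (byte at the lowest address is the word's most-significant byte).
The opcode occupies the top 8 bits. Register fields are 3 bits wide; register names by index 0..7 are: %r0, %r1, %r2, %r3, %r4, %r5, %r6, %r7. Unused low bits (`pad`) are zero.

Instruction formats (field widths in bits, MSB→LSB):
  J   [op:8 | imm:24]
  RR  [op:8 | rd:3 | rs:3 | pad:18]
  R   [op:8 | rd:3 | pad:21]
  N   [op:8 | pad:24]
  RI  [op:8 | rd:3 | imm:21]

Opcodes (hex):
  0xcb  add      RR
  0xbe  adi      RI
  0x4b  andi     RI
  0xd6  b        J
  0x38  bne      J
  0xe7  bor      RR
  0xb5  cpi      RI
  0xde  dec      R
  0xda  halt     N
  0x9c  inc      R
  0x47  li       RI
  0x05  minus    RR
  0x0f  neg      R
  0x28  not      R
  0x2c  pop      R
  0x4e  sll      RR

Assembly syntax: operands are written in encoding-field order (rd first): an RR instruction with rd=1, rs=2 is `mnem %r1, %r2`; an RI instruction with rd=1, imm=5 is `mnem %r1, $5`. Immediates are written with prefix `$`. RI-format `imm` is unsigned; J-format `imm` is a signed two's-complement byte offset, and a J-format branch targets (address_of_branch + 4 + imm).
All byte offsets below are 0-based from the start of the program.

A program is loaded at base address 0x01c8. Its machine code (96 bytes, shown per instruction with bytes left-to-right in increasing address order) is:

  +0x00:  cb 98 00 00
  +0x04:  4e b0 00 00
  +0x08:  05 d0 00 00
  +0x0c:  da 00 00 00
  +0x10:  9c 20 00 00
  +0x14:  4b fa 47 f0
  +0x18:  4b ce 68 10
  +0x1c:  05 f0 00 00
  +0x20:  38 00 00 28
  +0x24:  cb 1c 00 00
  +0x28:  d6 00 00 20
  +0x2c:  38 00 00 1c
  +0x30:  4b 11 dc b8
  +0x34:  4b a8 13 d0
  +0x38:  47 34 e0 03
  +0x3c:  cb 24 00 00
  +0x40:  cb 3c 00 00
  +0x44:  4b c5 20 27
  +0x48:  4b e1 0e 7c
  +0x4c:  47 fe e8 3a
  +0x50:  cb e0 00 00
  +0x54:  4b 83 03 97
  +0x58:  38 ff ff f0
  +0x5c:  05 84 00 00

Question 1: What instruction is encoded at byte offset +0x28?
b $32

@+28  big-endian(d6 00 00 20) = 0xd6000020
  op=0xd6000020>>24=0xd6 ⇒ b (J)
  [23:0] imm=32 = $32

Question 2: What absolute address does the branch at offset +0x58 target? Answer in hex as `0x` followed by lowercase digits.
0x0214

+0x58: 38 ff ff f0 ⇒ word 0x38fffff0 (big)
  top 8b → 0x38 → bne [J]
  imm: (w>>0)&0xffffff=0xfffff0 (s24→-16) → $-16
  target = base 0x01c8 + off 0x58 + 4 + imm -16 = 0x0214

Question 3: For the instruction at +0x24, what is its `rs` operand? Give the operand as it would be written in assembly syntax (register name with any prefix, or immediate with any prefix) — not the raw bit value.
%r7

off 0x24: read cb 1c 00 00 as big → 0xcb1c0000
  top 8b → 0xcb → add [RR]
  [23:21] rd=0 = %r0
  [20:18] rs=7 = %r7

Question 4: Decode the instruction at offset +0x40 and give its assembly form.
@+40  big-endian(cb 3c 00 00) = 0xcb3c0000
  top 8b → 0xcb → add [RR]
  [23:21] rd=1 = %r1
  [20:18] rs=7 = %r7

add %r1, %r7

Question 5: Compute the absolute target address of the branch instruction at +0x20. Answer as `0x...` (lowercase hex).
0x0214

@+20  big-endian(38 00 00 28) = 0x38000028
  opcode bits[31:24]=0x38: bne/J
  imm@[23:0]=0x28 ⇒ $40
  target = base 0x01c8 + off 0x20 + 4 + imm 40 = 0x0214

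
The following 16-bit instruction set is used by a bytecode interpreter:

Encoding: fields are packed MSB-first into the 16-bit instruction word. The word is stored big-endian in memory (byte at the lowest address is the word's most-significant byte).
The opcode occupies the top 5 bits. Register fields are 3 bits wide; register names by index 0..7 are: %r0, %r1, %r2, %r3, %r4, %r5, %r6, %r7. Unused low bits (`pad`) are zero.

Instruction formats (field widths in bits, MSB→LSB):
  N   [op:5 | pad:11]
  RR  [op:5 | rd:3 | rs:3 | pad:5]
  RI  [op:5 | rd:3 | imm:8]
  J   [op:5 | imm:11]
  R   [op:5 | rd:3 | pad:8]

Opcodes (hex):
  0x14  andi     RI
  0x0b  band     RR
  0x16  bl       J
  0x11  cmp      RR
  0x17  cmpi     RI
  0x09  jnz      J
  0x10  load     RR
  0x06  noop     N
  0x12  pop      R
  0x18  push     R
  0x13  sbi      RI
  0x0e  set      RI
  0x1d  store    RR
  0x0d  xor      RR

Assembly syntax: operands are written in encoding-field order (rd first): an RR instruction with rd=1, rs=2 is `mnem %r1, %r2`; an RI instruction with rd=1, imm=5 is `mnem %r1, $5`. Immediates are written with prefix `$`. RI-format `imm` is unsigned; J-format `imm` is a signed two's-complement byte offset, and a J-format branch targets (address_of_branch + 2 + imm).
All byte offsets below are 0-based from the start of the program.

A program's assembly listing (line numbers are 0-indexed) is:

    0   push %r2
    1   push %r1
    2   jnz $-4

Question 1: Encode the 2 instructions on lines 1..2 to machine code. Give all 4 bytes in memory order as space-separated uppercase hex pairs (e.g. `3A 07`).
L1: push op=0x18:5|rd=1:3|pad=0:8 ⇒ 0xc100 ⇒ big c1 00
L2: jnz op=0x9:5|imm=-4:11 ⇒ 0x4ffc ⇒ big 4f fc

C1 00 4F FC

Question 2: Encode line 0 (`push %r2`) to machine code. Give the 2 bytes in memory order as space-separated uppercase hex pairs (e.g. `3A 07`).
C2 00

L0: push op=0x18:5|rd=2:3|pad=0:8 ⇒ 0xc200 ⇒ big c2 00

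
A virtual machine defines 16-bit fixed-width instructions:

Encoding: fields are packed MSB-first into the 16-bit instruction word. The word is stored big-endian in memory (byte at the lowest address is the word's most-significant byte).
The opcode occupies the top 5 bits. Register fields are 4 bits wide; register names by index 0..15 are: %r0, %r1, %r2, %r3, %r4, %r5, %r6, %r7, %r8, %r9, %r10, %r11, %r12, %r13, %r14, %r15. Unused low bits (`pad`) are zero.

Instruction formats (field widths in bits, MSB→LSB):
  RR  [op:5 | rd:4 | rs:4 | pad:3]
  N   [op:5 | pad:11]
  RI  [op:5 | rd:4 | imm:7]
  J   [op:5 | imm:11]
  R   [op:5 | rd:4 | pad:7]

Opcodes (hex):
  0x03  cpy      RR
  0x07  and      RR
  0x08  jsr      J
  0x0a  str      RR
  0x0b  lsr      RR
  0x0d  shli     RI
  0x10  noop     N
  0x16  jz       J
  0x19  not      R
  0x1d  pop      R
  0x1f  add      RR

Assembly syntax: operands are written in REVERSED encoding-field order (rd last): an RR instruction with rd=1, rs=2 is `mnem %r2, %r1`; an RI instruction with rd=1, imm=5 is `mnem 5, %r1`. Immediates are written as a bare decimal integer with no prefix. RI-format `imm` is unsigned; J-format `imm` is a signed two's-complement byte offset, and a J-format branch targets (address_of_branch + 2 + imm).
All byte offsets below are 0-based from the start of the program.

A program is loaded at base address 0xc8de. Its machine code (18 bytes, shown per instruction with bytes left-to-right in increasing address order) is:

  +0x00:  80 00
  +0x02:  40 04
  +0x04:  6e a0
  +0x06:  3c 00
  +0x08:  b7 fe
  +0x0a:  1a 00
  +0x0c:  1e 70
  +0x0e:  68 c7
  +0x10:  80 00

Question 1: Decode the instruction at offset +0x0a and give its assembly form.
cpy %r0, %r4

@+0a  big-endian(1a 00) = 0x1a00
  opcode bits[15:11]=0x3: cpy/RR
  rd@[10:7]=0x4 ⇒ %r4
  rs@[6:3]=0x0 ⇒ %r0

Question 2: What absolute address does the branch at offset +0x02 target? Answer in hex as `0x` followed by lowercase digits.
off 0x02: read 40 04 as big → 0x4004
  op=0x4004>>11=0x8 ⇒ jsr (J)
  imm: (w>>0)&0x7ff=0x4 → 4
  target = base 0xc8de + off 0x02 + 2 + imm 4 = 0xc8e6

0xc8e6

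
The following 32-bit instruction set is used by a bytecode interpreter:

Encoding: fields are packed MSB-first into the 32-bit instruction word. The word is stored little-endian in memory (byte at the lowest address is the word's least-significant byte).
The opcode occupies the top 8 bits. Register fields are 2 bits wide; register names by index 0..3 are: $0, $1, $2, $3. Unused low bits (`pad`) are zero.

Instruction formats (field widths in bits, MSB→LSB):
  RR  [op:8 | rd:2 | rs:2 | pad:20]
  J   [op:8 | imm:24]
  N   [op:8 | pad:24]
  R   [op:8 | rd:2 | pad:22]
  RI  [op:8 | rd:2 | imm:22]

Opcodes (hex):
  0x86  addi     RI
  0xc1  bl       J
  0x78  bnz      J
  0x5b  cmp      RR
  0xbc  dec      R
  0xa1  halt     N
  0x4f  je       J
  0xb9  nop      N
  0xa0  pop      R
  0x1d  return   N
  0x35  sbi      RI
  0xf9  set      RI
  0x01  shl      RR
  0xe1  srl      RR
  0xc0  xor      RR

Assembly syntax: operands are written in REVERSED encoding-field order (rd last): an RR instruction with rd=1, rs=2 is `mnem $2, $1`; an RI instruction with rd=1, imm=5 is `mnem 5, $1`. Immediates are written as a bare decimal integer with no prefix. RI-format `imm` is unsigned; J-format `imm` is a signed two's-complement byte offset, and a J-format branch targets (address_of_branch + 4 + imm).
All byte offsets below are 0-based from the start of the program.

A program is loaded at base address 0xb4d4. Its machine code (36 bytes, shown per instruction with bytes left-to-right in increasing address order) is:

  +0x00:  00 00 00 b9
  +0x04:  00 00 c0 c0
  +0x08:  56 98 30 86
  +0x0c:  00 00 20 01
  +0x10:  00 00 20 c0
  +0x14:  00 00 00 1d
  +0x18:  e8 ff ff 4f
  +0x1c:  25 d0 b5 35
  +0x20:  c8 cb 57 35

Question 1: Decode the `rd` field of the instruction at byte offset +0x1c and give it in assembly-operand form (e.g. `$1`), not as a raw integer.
[1c] 25 d0 b5 35 → 0x35b5d025
  top 8b → 0x35 → sbi [RI]
  rd@[23:22]=0x2 ⇒ $2
  imm@[21:0]=0x35d025 ⇒ 3526693

$2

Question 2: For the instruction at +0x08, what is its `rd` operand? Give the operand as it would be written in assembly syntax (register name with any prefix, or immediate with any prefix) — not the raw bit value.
$0

[08] 56 98 30 86 → 0x86309856
  top 8b → 0x86 → addi [RI]
  rd@[23:22]=0x0 ⇒ $0
  imm@[21:0]=0x309856 ⇒ 3184726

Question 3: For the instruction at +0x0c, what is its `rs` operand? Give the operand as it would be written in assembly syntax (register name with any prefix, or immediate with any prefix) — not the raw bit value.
$2

off 0x0c: read 00 00 20 01 as little → 0x01200000
  opcode bits[31:24]=0x1: shl/RR
  [23:22] rd=0 = $0
  [21:20] rs=2 = $2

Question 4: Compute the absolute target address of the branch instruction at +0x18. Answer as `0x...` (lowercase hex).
@+18  little-endian(e8 ff ff 4f) = 0x4fffffe8
  opcode bits[31:24]=0x4f: je/J
  imm: (w>>0)&0xffffff=0xffffe8 (s24→-24) → -24
  target = base 0xb4d4 + off 0x18 + 4 + imm -24 = 0xb4d8

0xb4d8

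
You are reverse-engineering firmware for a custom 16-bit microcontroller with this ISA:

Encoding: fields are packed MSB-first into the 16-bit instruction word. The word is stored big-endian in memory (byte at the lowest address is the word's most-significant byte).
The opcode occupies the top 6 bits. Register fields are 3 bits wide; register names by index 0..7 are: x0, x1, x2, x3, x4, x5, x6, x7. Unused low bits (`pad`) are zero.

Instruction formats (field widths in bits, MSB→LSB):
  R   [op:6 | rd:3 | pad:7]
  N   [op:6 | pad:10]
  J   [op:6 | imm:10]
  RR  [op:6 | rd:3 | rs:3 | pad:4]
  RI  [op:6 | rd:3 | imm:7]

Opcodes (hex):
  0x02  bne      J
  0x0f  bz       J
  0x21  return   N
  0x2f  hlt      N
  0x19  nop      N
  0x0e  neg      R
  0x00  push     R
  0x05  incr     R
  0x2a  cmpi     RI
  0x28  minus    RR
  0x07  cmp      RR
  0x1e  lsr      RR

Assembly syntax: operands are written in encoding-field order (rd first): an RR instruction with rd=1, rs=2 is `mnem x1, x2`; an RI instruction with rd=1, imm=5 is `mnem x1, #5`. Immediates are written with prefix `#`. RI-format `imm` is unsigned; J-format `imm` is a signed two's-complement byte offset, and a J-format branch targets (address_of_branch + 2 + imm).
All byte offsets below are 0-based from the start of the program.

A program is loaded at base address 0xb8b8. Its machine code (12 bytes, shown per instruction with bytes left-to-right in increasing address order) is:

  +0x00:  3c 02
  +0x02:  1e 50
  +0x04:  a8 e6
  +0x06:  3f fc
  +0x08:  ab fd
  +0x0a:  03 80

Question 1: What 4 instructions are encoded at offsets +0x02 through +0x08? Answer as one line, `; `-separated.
@+02  big-endian(1e 50) = 0x1e50
  top 6b → 0x7 → cmp [RR]
  rd: (w>>7)&0x7=0x4 → x4
  rs: (w>>4)&0x7=0x5 → x5
@+04  big-endian(a8 e6) = 0xa8e6
  top 6b → 0x2a → cmpi [RI]
  rd: (w>>7)&0x7=0x1 → x1
  imm: (w>>0)&0x7f=0x66 → #102
@+06  big-endian(3f fc) = 0x3ffc
  top 6b → 0xf → bz [J]
  imm: (w>>0)&0x3ff=0x3fc (s10→-4) → #-4
@+08  big-endian(ab fd) = 0xabfd
  top 6b → 0x2a → cmpi [RI]
  rd: (w>>7)&0x7=0x7 → x7
  imm: (w>>0)&0x7f=0x7d → #125

cmp x4, x5; cmpi x1, #102; bz #-4; cmpi x7, #125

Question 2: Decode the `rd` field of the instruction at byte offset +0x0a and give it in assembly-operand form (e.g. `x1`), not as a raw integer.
off 0x0a: read 03 80 as big → 0x0380
  op=0x0380>>10=0x0 ⇒ push (R)
  [9:7] rd=7 = x7

x7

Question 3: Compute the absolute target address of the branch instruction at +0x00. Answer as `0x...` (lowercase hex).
0xb8bc

[00] 3c 02 → 0x3c02
  op=0x3c02>>10=0xf ⇒ bz (J)
  imm: (w>>0)&0x3ff=0x2 → #2
  target = base 0xb8b8 + off 0x00 + 2 + imm 2 = 0xb8bc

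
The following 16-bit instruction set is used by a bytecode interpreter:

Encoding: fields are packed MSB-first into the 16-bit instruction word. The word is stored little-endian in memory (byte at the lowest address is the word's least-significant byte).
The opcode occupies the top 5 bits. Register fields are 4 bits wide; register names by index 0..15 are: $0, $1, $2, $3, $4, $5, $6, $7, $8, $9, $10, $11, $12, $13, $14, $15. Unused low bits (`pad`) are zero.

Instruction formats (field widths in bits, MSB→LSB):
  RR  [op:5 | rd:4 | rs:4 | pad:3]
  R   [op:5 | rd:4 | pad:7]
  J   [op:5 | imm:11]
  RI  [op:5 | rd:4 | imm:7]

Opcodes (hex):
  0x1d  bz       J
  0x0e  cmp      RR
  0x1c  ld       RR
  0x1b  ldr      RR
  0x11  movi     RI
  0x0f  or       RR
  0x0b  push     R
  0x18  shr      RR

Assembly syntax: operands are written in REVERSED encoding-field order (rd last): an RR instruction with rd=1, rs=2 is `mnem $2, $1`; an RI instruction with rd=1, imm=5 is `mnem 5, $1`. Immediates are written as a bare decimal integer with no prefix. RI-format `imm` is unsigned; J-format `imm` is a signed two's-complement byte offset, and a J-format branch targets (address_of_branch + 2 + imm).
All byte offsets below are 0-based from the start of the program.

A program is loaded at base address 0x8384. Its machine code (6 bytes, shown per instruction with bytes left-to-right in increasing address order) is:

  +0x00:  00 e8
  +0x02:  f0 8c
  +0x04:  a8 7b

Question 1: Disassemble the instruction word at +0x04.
@+04  little-endian(a8 7b) = 0x7ba8
  op=0x7ba8>>11=0xf ⇒ or (RR)
  rd: (w>>7)&0xf=0x7 → $7
  rs: (w>>3)&0xf=0x5 → $5

or $5, $7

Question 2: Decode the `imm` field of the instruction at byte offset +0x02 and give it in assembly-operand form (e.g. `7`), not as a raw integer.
112

off 0x02: read f0 8c as little → 0x8cf0
  opcode bits[15:11]=0x11: movi/RI
  rd: (w>>7)&0xf=0x9 → $9
  imm: (w>>0)&0x7f=0x70 → 112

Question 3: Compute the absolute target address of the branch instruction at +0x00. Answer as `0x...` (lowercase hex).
off 0x00: read 00 e8 as little → 0xe800
  opcode bits[15:11]=0x1d: bz/J
  imm@[10:0]=0x0 ⇒ 0
  target = base 0x8384 + off 0x00 + 2 + imm 0 = 0x8386

0x8386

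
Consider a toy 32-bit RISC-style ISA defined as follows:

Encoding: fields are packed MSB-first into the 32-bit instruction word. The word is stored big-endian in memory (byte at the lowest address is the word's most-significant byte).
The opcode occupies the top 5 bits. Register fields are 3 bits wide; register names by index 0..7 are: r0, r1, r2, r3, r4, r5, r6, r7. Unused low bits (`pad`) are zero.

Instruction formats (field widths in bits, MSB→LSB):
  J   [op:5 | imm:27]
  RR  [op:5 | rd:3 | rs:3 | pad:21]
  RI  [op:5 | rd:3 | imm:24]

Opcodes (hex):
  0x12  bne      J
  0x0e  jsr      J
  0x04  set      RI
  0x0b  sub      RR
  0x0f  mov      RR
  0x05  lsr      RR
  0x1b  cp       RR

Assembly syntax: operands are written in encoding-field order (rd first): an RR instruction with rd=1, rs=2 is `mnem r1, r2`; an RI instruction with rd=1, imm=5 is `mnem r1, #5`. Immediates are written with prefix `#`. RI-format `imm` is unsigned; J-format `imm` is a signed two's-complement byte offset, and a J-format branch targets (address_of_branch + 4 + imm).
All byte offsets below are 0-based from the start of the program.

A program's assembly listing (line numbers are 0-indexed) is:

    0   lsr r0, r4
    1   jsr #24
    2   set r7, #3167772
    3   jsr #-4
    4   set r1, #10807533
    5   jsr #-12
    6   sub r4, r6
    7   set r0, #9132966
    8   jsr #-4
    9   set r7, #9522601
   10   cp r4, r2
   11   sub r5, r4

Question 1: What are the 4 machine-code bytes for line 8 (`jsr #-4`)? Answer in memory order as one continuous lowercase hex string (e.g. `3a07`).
77fffffc

8. jsr fields op=0xe:5|imm=-4:27 → word 77fffffch → 77 ff ff fc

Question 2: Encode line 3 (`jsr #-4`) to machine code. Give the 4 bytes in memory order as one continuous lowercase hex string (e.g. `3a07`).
line 3 (jsr): pack op=0xe:5|imm=-4:27 = 0x77fffffc; big→ 77 ff ff fc

77fffffc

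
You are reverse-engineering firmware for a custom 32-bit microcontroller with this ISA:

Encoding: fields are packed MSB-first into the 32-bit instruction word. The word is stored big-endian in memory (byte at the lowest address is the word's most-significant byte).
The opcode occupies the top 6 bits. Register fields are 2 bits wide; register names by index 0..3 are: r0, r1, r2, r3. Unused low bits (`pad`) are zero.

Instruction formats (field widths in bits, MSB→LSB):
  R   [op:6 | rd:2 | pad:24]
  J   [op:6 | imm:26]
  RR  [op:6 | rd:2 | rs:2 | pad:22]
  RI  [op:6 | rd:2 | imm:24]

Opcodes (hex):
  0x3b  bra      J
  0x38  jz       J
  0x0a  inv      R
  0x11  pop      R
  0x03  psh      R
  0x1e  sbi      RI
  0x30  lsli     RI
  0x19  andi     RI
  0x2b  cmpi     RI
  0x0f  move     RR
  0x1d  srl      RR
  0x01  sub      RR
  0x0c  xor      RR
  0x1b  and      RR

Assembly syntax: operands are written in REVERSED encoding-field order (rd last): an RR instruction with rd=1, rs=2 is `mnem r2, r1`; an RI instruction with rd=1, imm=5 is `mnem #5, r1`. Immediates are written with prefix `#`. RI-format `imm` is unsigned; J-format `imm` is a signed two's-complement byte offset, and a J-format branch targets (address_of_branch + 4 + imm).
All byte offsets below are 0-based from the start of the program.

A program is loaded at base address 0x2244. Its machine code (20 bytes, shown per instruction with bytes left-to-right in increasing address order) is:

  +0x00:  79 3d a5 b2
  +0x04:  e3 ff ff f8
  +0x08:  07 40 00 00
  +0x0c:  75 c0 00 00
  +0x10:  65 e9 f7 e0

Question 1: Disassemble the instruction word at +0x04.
jz #-8

@+04  big-endian(e3 ff ff f8) = 0xe3fffff8
  op=0xe3fffff8>>26=0x38 ⇒ jz (J)
  [25:0] imm=67108856 (s26→-8) = #-8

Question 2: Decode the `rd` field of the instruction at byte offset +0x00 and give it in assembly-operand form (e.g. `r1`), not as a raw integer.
@+00  big-endian(79 3d a5 b2) = 0x793da5b2
  op=0x793da5b2>>26=0x1e ⇒ sbi (RI)
  rd@[25:24]=0x1 ⇒ r1
  imm@[23:0]=0x3da5b2 ⇒ #4040114

r1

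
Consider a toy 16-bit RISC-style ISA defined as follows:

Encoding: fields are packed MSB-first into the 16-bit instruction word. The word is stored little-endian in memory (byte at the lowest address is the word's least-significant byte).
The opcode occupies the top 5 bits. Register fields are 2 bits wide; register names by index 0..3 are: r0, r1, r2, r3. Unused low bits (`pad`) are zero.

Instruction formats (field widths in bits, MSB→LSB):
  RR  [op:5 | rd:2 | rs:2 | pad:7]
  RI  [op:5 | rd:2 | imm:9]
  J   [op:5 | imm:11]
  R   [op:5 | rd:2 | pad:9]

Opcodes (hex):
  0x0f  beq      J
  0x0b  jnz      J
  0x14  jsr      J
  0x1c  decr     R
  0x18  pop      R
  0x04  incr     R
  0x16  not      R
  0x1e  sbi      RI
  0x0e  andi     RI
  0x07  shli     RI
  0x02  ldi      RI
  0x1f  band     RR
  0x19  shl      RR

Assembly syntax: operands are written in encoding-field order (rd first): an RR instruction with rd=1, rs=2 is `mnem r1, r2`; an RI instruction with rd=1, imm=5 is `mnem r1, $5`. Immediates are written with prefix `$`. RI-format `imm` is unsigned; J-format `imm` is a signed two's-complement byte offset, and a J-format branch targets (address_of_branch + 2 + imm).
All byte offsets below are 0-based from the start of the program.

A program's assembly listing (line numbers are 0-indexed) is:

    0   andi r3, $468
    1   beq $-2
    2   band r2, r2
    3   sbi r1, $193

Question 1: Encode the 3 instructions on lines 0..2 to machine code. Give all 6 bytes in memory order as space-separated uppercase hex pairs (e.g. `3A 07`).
D4 77 FE 7F 00 FD

L0: andi op=0xe:5|rd=3:2|imm=468:9 ⇒ 0x77d4 ⇒ little d4 77
L1: beq op=0xf:5|imm=-2:11 ⇒ 0x7ffe ⇒ little fe 7f
L2: band op=0x1f:5|rd=2:2|rs=2:2|pad=0:7 ⇒ 0xfd00 ⇒ little 00 fd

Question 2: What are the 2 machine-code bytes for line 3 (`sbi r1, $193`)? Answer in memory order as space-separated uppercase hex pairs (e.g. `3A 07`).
3. sbi fields op=0x1e:5|rd=1:2|imm=193:9 → word f2c1h → c1 f2

C1 F2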